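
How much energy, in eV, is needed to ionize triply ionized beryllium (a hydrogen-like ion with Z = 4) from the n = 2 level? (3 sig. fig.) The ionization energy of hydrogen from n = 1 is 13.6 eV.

54.4 eV

E_n = −13.6 Z²/n² = −217.6/n² eV for Z = 4.
E_2 = −217.6/4 = −54.4 eV, so ionization (to E = 0) requires 54.4 eV.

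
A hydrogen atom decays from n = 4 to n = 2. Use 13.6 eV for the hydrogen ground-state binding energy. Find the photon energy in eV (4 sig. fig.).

E_4 = −13.60/16 = −0.8500 eV and E_2 = −13.60/4 = −3.400 eV.
The photon energy is |E_4 − E_2| = 2.550 eV.

2.550 eV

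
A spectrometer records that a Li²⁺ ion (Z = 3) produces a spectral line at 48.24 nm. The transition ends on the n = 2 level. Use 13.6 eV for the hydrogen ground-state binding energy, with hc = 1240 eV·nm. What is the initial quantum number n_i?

The photon energy is ΔE = hc/λ = 1240 / 48.24 = 25.70 eV.
With Z = 3, ΔE = 122.4 × (1/n_f² − 1/n_i²), so 1/n_f² − 1/n_i² = 0.2100.
With n_f = 2: 1/n_i² = 1/4 − 0.2100 = 0.03999, so n_i ≈ 5.00.

n_i = 5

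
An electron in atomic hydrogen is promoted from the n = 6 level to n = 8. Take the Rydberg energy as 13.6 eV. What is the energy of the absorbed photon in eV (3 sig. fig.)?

0.165 eV

E_8 = −13.60/64 = −0.2125 eV and E_6 = −13.60/36 = −0.3778 eV.
The photon energy is |E_8 − E_6| = 0.165 eV.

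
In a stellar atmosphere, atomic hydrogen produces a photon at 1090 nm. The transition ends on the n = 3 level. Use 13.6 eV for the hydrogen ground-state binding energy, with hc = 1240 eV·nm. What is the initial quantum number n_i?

n_i = 6

The photon energy is ΔE = hc/λ = 1240 / 1090 = 1.138 eV.
With Z = 1, ΔE = 13.60 × (1/n_f² − 1/n_i²), so 1/n_f² − 1/n_i² = 0.08365.
With n_f = 3: 1/n_i² = 1/9 − 0.08365 = 0.02746, so n_i ≈ 6.03.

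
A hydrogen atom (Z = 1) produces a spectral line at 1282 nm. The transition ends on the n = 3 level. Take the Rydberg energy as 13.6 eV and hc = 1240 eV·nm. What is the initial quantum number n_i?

n_i = 5

The photon energy is ΔE = hc/λ = 1240 / 1282 = 0.9672 eV.
With Z = 1, ΔE = 13.60 × (1/n_f² − 1/n_i²), so 1/n_f² − 1/n_i² = 0.07112.
With n_f = 3: 1/n_i² = 1/9 − 0.07112 = 0.03999, so n_i ≈ 5.00.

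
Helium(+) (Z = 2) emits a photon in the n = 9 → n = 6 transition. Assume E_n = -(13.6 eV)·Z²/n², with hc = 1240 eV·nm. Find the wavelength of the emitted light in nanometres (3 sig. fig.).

For Z = 2 the level energies scale as Z², so the effective Rydberg energy is 13.6 × 4 = 54.40 eV.
ΔE = 54.40 × (1/6² − 1/9²) = 54.40 × 0.01543 = 0.8395 eV.
λ = hc/ΔE = 1240 / 0.8395 = 1480 nm.

1480 nm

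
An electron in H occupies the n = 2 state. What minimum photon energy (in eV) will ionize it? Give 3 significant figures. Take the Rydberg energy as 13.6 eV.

E_2 = −13.60/4 = −3.40 eV, so ionization (to E = 0) requires 3.40 eV.

3.40 eV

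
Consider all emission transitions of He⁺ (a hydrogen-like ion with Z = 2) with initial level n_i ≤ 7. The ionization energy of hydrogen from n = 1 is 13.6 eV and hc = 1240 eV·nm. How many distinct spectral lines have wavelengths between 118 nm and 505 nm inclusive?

6

Enumerate all n_i → n_f pairs with 1 ≤ n_f < n_i ≤ 7 and compute λ = 1240 / [13.6·4·(1/n_f² − 1/n_i²)].
Lines falling in [118, 505] nm: 4→2 (121.6 nm), 3→2 (164.1 nm), 7→3 (251.3 nm), 6→3 (273.5 nm), 5→3 (320.5 nm), 4→3 (468.9 nm).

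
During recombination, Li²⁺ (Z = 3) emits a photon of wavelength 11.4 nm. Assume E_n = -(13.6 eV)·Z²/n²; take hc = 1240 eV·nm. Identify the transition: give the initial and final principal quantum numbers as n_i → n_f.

n_i = 3, n_f = 1

The photon energy is ΔE = hc/λ = 1240 / 11.4 = 108.8 eV.
With Z = 3, ΔE = 122.4 × (1/n_f² − 1/n_i²), so 1/n_f² − 1/n_i² = 0.8887.
Trying n_f = 1 gives 1/n_i² = 0.1113, i.e. n_i ≈ 3; this pair matches.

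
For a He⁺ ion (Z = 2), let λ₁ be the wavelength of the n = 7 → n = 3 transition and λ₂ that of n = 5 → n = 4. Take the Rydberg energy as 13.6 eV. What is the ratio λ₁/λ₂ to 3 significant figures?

λ ∝ 1/ΔE ∝ 1/(1/n_f² − 1/n_i²), and the Z² and hc factors cancel in the ratio.
λ₁/λ₂ = (1/4² − 1/5²)/(1/3² − 1/7²) = 0.02250/0.09070 = 0.248.

0.248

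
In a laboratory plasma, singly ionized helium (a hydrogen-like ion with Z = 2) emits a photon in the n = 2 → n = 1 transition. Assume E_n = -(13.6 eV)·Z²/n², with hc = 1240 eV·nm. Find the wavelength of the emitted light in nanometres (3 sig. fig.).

For Z = 2 the level energies scale as Z², so the effective Rydberg energy is 13.6 × 4 = 54.40 eV.
ΔE = 54.40 × (1/1² − 1/2²) = 54.40 × 0.7500 = 40.80 eV.
λ = hc/ΔE = 1240 / 40.80 = 30.4 nm.

30.4 nm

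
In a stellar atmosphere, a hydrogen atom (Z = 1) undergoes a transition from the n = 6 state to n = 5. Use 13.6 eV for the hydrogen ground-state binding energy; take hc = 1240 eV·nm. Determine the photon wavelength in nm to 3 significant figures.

ΔE = 13.60 × (1/5² − 1/6²) = 13.60 × 0.01222 = 0.1662 eV.
λ = hc/ΔE = 1240 / 0.1662 = 7460 nm.

7460 nm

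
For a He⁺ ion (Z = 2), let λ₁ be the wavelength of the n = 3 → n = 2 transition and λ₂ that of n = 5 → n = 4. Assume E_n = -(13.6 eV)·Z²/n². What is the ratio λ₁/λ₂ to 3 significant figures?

λ ∝ 1/ΔE ∝ 1/(1/n_f² − 1/n_i²), and the Z² and hc factors cancel in the ratio.
λ₁/λ₂ = (1/4² − 1/5²)/(1/2² − 1/3²) = 0.02250/0.1389 = 0.162.

0.162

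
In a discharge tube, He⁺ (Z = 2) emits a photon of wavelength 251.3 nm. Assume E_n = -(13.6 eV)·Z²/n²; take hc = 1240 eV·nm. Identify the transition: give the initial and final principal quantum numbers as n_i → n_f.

n_i = 7, n_f = 3

The photon energy is ΔE = hc/λ = 1240 / 251.3 = 4.934 eV.
With Z = 2, ΔE = 54.40 × (1/n_f² − 1/n_i²), so 1/n_f² − 1/n_i² = 0.09070.
Trying n_f = 3 gives 1/n_i² = 0.02041, i.e. n_i ≈ 7; this pair matches.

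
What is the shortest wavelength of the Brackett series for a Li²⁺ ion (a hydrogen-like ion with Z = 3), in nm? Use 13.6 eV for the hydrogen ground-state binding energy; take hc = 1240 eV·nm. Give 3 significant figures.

The Brackett series has lower level n_f = 4; the series limit corresponds to n_i → ∞.
ΔE_max = 13.6 × 9 / 4² = 7.650 eV.
λ_min = 1240 / 7.650 = 162 nm.

162 nm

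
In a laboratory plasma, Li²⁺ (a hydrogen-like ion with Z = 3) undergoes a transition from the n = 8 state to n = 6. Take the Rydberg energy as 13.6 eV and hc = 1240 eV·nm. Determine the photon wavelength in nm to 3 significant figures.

834 nm

For Z = 3 the level energies scale as Z², so the effective Rydberg energy is 13.6 × 9 = 122.4 eV.
ΔE = 122.4 × (1/6² − 1/8²) = 122.4 × 0.01215 = 1.488 eV.
λ = hc/ΔE = 1240 / 1.488 = 834 nm.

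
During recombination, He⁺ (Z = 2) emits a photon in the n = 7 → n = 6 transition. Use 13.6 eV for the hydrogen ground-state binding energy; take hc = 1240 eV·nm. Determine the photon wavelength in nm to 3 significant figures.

For Z = 2 the level energies scale as Z², so the effective Rydberg energy is 13.6 × 4 = 54.40 eV.
ΔE = 54.40 × (1/6² − 1/7²) = 54.40 × 0.007370 = 0.4009 eV.
λ = hc/ΔE = 1240 / 0.4009 = 3090 nm.

3090 nm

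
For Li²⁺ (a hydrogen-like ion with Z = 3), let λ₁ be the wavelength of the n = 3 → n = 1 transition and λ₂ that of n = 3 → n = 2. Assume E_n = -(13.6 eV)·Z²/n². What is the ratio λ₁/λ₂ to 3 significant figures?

λ ∝ 1/ΔE ∝ 1/(1/n_f² − 1/n_i²), and the Z² and hc factors cancel in the ratio.
λ₁/λ₂ = (1/2² − 1/3²)/(1/1² − 1/3²) = 0.1389/0.8889 = 0.156.

0.156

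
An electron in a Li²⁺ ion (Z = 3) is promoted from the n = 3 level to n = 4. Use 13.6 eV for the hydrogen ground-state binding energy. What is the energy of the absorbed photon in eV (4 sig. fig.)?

5.950 eV

The Bohr energies scale as Z², so for Z = 3: E_n = −122.4/n² eV.
E_4 = −122.4/16 = −7.650 eV and E_3 = −122.4/9 = −13.60 eV.
The photon energy is |E_4 − E_3| = 5.950 eV.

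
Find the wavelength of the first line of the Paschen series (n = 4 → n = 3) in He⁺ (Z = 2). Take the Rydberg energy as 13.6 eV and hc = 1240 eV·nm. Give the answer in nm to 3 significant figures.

469 nm

The Paschen series terminates on n_f = 3; the first line has n_i = 3+1 = 4.
ΔE = 54.40 × (1/3² − 1/4²) = 2.644 eV.
λ = 1240 / 2.644 = 469 nm.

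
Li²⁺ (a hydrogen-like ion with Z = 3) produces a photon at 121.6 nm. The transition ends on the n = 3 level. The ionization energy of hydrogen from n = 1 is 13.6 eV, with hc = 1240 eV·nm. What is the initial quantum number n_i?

The photon energy is ΔE = hc/λ = 1240 / 121.6 = 10.20 eV.
With Z = 3, ΔE = 122.4 × (1/n_f² − 1/n_i²), so 1/n_f² − 1/n_i² = 0.08331.
With n_f = 3: 1/n_i² = 1/9 − 0.08331 = 0.02780, so n_i ≈ 6.00.

n_i = 6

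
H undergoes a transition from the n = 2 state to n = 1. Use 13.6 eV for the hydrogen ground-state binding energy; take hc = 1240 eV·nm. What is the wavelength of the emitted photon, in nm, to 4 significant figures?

121.6 nm

ΔE = 13.60 × (1/1² − 1/2²) = 13.60 × 0.7500 = 10.20 eV.
λ = hc/ΔE = 1240 / 10.20 = 121.6 nm.
This line belongs to the Lyman series.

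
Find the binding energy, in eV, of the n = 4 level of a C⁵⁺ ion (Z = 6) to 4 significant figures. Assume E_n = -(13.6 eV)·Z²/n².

30.60 eV

E_n = −13.6 Z²/n² = −489.6/n² eV for Z = 6.
E_4 = −489.6/16 = −30.60 eV, so ionization (to E = 0) requires 30.60 eV.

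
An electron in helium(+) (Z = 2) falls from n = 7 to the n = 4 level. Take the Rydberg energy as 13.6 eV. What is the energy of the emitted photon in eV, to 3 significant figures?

2.29 eV

The Bohr energies scale as Z², so for Z = 2: E_n = −54.40/n² eV.
E_7 = −54.40/49 = −1.110 eV and E_4 = −54.40/16 = −3.400 eV.
The photon energy is |E_7 − E_4| = 2.29 eV.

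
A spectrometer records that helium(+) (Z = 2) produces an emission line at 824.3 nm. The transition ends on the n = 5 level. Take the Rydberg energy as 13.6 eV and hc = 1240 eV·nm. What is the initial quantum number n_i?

n_i = 9

The photon energy is ΔE = hc/λ = 1240 / 824.3 = 1.504 eV.
With Z = 2, ΔE = 54.40 × (1/n_f² − 1/n_i²), so 1/n_f² − 1/n_i² = 0.02765.
With n_f = 5: 1/n_i² = 1/25 − 0.02765 = 0.01235, so n_i ≈ 9.00.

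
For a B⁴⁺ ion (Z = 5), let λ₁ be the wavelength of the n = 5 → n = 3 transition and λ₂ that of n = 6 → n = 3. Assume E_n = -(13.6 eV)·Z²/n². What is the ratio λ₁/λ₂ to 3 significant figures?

1.17

λ ∝ 1/ΔE ∝ 1/(1/n_f² − 1/n_i²), and the Z² and hc factors cancel in the ratio.
λ₁/λ₂ = (1/3² − 1/6²)/(1/3² − 1/5²) = 0.08333/0.07111 = 1.17.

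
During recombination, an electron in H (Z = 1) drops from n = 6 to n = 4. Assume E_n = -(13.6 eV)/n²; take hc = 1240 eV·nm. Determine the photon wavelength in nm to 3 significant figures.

ΔE = 13.60 × (1/4² − 1/6²) = 13.60 × 0.03472 = 0.4722 eV.
λ = hc/ΔE = 1240 / 0.4722 = 2630 nm.

2630 nm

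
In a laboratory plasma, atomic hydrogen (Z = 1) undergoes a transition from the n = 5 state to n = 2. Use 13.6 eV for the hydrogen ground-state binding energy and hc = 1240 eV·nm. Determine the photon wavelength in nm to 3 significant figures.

ΔE = 13.60 × (1/2² − 1/5²) = 13.60 × 0.2100 = 2.856 eV.
λ = hc/ΔE = 1240 / 2.856 = 434 nm.
This line belongs to the Balmer series.

434 nm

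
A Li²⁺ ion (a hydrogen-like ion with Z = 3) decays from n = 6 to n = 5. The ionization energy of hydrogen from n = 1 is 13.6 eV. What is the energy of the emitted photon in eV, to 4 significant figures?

The Bohr energies scale as Z², so for Z = 3: E_n = −122.4/n² eV.
E_6 = −122.4/36 = −3.400 eV and E_5 = −122.4/25 = −4.896 eV.
The photon energy is |E_6 − E_5| = 1.496 eV.

1.496 eV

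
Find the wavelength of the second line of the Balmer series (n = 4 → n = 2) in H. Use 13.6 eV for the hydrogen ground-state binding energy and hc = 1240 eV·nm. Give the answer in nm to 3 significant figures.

486 nm

The Balmer series terminates on n_f = 2; the second line has n_i = 2+2 = 4.
ΔE = 13.60 × (1/2² − 1/4²) = 2.550 eV.
λ = 1240 / 2.550 = 486 nm.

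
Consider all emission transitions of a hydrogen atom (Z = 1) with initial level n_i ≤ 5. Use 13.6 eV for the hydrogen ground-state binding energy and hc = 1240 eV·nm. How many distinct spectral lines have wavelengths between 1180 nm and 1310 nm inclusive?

Enumerate all n_i → n_f pairs with 1 ≤ n_f < n_i ≤ 5 and compute λ = 1240 / [13.6·1·(1/n_f² − 1/n_i²)].
Lines falling in [1180, 1310] nm: 5→3 (1282 nm).

1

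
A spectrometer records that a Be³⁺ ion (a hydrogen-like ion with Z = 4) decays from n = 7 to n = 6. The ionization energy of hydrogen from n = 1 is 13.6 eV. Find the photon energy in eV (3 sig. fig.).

The Bohr energies scale as Z², so for Z = 4: E_n = −217.6/n² eV.
E_7 = −217.6/49 = −4.441 eV and E_6 = −217.6/36 = −6.044 eV.
The photon energy is |E_7 − E_6| = 1.60 eV.

1.60 eV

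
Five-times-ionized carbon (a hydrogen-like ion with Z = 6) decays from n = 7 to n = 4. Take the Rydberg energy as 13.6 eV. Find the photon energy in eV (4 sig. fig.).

The Bohr energies scale as Z², so for Z = 6: E_n = −489.6/n² eV.
E_7 = −489.6/49 = −9.992 eV and E_4 = −489.6/16 = −30.60 eV.
The photon energy is |E_7 − E_4| = 20.61 eV.

20.61 eV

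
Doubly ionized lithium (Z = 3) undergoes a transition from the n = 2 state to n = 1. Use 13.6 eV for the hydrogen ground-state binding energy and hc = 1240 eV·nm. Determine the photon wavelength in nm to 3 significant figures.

13.5 nm

For Z = 3 the level energies scale as Z², so the effective Rydberg energy is 13.6 × 9 = 122.4 eV.
ΔE = 122.4 × (1/1² − 1/2²) = 122.4 × 0.7500 = 91.80 eV.
λ = hc/ΔE = 1240 / 91.80 = 13.5 nm.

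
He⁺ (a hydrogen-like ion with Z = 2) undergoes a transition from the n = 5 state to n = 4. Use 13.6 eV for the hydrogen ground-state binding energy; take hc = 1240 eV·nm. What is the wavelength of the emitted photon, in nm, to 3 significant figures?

1010 nm

For Z = 2 the level energies scale as Z², so the effective Rydberg energy is 13.6 × 4 = 54.40 eV.
ΔE = 54.40 × (1/4² − 1/5²) = 54.40 × 0.02250 = 1.224 eV.
λ = hc/ΔE = 1240 / 1.224 = 1010 nm.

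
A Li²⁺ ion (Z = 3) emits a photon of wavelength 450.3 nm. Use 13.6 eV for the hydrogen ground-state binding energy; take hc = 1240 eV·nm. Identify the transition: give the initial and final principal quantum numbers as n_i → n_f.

n_i = 5, n_f = 4

The photon energy is ΔE = hc/λ = 1240 / 450.3 = 2.754 eV.
With Z = 3, ΔE = 122.4 × (1/n_f² − 1/n_i²), so 1/n_f² − 1/n_i² = 0.02250.
Trying n_f = 4 gives 1/n_i² = 0.04000, i.e. n_i ≈ 5; this pair matches.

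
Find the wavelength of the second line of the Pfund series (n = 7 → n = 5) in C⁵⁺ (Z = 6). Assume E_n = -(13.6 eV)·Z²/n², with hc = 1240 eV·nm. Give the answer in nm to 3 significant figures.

129 nm

The Pfund series terminates on n_f = 5; the second line has n_i = 5+2 = 7.
ΔE = 489.6 × (1/5² − 1/7²) = 9.592 eV.
λ = 1240 / 9.592 = 129 nm.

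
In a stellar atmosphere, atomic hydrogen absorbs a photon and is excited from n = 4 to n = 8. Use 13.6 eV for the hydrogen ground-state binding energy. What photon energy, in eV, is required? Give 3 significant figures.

0.638 eV

E_8 = −13.60/64 = −0.2125 eV and E_4 = −13.60/16 = −0.8500 eV.
The photon energy is |E_8 − E_4| = 0.638 eV.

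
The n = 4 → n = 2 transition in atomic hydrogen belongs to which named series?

Balmer

The series is set by the lower level: n_f = 2 is the Balmer series.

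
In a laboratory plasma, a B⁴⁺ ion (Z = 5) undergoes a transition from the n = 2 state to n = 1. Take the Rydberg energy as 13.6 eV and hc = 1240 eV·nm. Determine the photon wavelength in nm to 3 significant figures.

4.86 nm

For Z = 5 the level energies scale as Z², so the effective Rydberg energy is 13.6 × 25 = 340.0 eV.
ΔE = 340.0 × (1/1² − 1/2²) = 340.0 × 0.7500 = 255.0 eV.
λ = hc/ΔE = 1240 / 255.0 = 4.86 nm.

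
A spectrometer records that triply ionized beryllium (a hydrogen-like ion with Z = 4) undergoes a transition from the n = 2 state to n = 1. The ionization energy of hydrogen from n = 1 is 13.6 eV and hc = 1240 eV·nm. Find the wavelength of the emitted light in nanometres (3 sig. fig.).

For Z = 4 the level energies scale as Z², so the effective Rydberg energy is 13.6 × 16 = 217.6 eV.
ΔE = 217.6 × (1/1² − 1/2²) = 217.6 × 0.7500 = 163.2 eV.
λ = hc/ΔE = 1240 / 163.2 = 7.60 nm.

7.60 nm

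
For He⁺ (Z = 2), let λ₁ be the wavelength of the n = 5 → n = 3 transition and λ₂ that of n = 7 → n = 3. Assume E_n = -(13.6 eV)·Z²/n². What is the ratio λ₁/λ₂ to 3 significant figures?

λ ∝ 1/ΔE ∝ 1/(1/n_f² − 1/n_i²), and the Z² and hc factors cancel in the ratio.
λ₁/λ₂ = (1/3² − 1/7²)/(1/3² − 1/5²) = 0.09070/0.07111 = 1.28.

1.28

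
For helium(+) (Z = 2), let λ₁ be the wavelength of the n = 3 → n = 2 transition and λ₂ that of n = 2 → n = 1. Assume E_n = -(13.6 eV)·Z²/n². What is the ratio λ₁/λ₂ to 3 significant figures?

λ ∝ 1/ΔE ∝ 1/(1/n_f² − 1/n_i²), and the Z² and hc factors cancel in the ratio.
λ₁/λ₂ = (1/1² − 1/2²)/(1/2² − 1/3²) = 0.7500/0.1389 = 5.40.

5.40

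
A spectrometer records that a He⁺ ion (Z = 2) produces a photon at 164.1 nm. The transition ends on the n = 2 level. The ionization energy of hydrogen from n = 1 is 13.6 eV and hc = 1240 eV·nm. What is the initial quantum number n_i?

The photon energy is ΔE = hc/λ = 1240 / 164.1 = 7.556 eV.
With Z = 2, ΔE = 54.40 × (1/n_f² − 1/n_i²), so 1/n_f² − 1/n_i² = 0.1389.
With n_f = 2: 1/n_i² = 1/4 − 0.1389 = 0.1111, so n_i ≈ 3.00.

n_i = 3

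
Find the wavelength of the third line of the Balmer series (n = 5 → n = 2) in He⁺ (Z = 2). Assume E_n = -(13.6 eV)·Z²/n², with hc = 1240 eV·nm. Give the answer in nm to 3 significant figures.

The Balmer series terminates on n_f = 2; the third line has n_i = 2+3 = 5.
ΔE = 54.40 × (1/2² − 1/5²) = 11.42 eV.
λ = 1240 / 11.42 = 109 nm.

109 nm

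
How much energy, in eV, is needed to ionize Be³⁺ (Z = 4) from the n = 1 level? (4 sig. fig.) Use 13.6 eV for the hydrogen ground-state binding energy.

E_n = −13.6 Z²/n² = −217.6/n² eV for Z = 4.
E_1 = −217.6/1 = −217.6 eV, so ionization (to E = 0) requires 217.6 eV.

217.6 eV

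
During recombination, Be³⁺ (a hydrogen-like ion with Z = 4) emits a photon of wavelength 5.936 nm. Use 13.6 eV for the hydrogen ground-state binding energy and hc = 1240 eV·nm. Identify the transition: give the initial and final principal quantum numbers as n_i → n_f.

n_i = 5, n_f = 1

The photon energy is ΔE = hc/λ = 1240 / 5.936 = 208.9 eV.
With Z = 4, ΔE = 217.6 × (1/n_f² − 1/n_i²), so 1/n_f² − 1/n_i² = 0.9600.
Trying n_f = 1 gives 1/n_i² = 0.04001, i.e. n_i ≈ 5; this pair matches.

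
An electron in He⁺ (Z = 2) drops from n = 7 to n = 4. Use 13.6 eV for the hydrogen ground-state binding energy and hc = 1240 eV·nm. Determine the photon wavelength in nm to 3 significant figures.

For Z = 2 the level energies scale as Z², so the effective Rydberg energy is 13.6 × 4 = 54.40 eV.
ΔE = 54.40 × (1/4² − 1/7²) = 54.40 × 0.04209 = 2.290 eV.
λ = hc/ΔE = 1240 / 2.290 = 542 nm.

542 nm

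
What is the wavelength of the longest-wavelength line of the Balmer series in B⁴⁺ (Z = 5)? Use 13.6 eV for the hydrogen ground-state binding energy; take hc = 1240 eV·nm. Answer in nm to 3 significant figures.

The Balmer series terminates on n_f = 2; the first line has n_i = 2+1 = 3.
ΔE = 340.0 × (1/2² − 1/3²) = 47.22 eV.
λ = 1240 / 47.22 = 26.3 nm.

26.3 nm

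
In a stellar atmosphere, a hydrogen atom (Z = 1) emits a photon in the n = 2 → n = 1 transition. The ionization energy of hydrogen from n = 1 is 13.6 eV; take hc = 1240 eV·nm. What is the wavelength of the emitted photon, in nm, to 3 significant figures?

122 nm

ΔE = 13.60 × (1/1² − 1/2²) = 13.60 × 0.7500 = 10.20 eV.
λ = hc/ΔE = 1240 / 10.20 = 122 nm.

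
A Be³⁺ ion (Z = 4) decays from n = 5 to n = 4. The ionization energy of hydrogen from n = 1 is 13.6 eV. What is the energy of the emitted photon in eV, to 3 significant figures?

The Bohr energies scale as Z², so for Z = 4: E_n = −217.6/n² eV.
E_5 = −217.6/25 = −8.704 eV and E_4 = −217.6/16 = −13.60 eV.
The photon energy is |E_5 − E_4| = 4.90 eV.

4.90 eV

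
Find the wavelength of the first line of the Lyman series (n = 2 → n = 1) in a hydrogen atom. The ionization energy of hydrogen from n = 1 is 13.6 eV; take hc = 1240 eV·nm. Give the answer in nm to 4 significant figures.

The Lyman series terminates on n_f = 1; the first line has n_i = 1+1 = 2.
ΔE = 13.60 × (1/1² − 1/2²) = 10.20 eV.
λ = 1240 / 10.20 = 121.6 nm.

121.6 nm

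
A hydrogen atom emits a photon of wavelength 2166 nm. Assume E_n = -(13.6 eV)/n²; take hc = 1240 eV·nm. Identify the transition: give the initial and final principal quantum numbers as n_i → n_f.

n_i = 7, n_f = 4

The photon energy is ΔE = hc/λ = 1240 / 2166 = 0.5725 eV.
With Z = 1, ΔE = 13.60 × (1/n_f² − 1/n_i²), so 1/n_f² − 1/n_i² = 0.04209.
Trying n_f = 4 gives 1/n_i² = 0.02041, i.e. n_i ≈ 7; this pair matches.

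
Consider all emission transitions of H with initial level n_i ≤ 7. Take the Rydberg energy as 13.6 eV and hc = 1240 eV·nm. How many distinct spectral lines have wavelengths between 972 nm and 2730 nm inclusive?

6

Enumerate all n_i → n_f pairs with 1 ≤ n_f < n_i ≤ 7 and compute λ = 1240 / [13.6·1·(1/n_f² − 1/n_i²)].
Lines falling in [972, 2730] nm: 7→3 (1005 nm), 6→3 (1094 nm), 5→3 (1282 nm), 4→3 (1876 nm), 7→4 (2166 nm), 6→4 (2626 nm).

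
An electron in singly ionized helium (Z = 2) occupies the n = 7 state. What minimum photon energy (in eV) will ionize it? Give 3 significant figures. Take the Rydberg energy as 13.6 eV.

1.11 eV

E_n = −13.6 Z²/n² = −54.40/n² eV for Z = 2.
E_7 = −54.40/49 = −1.11 eV, so ionization (to E = 0) requires 1.11 eV.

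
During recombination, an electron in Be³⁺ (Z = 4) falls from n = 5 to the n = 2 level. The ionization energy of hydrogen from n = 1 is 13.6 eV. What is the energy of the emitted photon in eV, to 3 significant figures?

The Bohr energies scale as Z², so for Z = 4: E_n = −217.6/n² eV.
E_5 = −217.6/25 = −8.704 eV and E_2 = −217.6/4 = −54.40 eV.
The photon energy is |E_5 − E_2| = 45.7 eV.

45.7 eV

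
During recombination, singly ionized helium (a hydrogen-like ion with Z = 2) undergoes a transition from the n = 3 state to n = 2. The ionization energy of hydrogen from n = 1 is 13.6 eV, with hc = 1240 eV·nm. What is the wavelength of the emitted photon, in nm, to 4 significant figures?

164.1 nm

For Z = 2 the level energies scale as Z², so the effective Rydberg energy is 13.6 × 4 = 54.40 eV.
ΔE = 54.40 × (1/2² − 1/3²) = 54.40 × 0.1389 = 7.556 eV.
λ = hc/ΔE = 1240 / 7.556 = 164.1 nm.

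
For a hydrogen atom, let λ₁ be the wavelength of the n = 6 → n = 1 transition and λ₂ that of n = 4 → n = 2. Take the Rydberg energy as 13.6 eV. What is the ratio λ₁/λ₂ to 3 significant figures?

0.193

λ ∝ 1/ΔE ∝ 1/(1/n_f² − 1/n_i²), and the Z² and hc factors cancel in the ratio.
λ₁/λ₂ = (1/2² − 1/4²)/(1/1² − 1/6²) = 0.1875/0.9722 = 0.193.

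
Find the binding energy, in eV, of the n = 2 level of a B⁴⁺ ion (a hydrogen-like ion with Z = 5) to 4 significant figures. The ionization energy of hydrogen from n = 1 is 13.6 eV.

85.00 eV

E_n = −13.6 Z²/n² = −340.0/n² eV for Z = 5.
E_2 = −340.0/4 = −85.00 eV, so ionization (to E = 0) requires 85.00 eV.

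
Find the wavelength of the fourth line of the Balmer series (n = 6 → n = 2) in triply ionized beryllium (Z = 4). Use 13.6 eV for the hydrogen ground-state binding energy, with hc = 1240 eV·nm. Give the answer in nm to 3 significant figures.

The Balmer series terminates on n_f = 2; the fourth line has n_i = 2+4 = 6.
ΔE = 217.6 × (1/2² − 1/6²) = 48.36 eV.
λ = 1240 / 48.36 = 25.6 nm.

25.6 nm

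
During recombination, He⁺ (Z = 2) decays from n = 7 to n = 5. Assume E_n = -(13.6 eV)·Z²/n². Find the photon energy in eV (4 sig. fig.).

The Bohr energies scale as Z², so for Z = 2: E_n = −54.40/n² eV.
E_7 = −54.40/49 = −1.110 eV and E_5 = −54.40/25 = −2.176 eV.
The photon energy is |E_7 − E_5| = 1.066 eV.

1.066 eV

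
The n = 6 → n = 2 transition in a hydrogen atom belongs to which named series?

Balmer

The series is set by the lower level: n_f = 2 is the Balmer series.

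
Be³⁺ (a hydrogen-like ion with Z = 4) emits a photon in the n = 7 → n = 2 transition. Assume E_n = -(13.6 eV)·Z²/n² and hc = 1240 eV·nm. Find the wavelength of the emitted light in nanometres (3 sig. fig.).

For Z = 4 the level energies scale as Z², so the effective Rydberg energy is 13.6 × 16 = 217.6 eV.
ΔE = 217.6 × (1/2² − 1/7²) = 217.6 × 0.2296 = 49.96 eV.
λ = hc/ΔE = 1240 / 49.96 = 24.8 nm.

24.8 nm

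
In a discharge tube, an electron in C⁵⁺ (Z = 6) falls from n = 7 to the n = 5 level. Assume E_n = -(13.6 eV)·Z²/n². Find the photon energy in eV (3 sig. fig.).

The Bohr energies scale as Z², so for Z = 6: E_n = −489.6/n² eV.
E_7 = −489.6/49 = −9.992 eV and E_5 = −489.6/25 = −19.58 eV.
The photon energy is |E_7 − E_5| = 9.59 eV.

9.59 eV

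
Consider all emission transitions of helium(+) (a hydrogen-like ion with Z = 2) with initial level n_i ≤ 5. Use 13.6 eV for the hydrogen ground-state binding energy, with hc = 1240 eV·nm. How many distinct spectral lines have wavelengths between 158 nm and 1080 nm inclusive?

Enumerate all n_i → n_f pairs with 1 ≤ n_f < n_i ≤ 5 and compute λ = 1240 / [13.6·4·(1/n_f² − 1/n_i²)].
Lines falling in [158, 1080] nm: 3→2 (164.1 nm), 5→3 (320.5 nm), 4→3 (468.9 nm), 5→4 (1013 nm).

4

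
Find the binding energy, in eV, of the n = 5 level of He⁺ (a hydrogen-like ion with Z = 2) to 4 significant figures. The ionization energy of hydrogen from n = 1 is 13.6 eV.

2.176 eV

E_n = −13.6 Z²/n² = −54.40/n² eV for Z = 2.
E_5 = −54.40/25 = −2.176 eV, so ionization (to E = 0) requires 2.176 eV.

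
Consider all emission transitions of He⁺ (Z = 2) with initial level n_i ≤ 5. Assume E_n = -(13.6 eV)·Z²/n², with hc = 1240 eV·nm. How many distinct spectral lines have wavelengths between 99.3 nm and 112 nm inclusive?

Enumerate all n_i → n_f pairs with 1 ≤ n_f < n_i ≤ 5 and compute λ = 1240 / [13.6·4·(1/n_f² − 1/n_i²)].
Lines falling in [99.3, 112] nm: 5→2 (108.5 nm).

1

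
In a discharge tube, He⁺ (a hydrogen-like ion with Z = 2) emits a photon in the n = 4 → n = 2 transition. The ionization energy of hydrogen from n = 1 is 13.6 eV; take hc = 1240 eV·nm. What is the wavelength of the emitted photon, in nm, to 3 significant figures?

For Z = 2 the level energies scale as Z², so the effective Rydberg energy is 13.6 × 4 = 54.40 eV.
ΔE = 54.40 × (1/2² − 1/4²) = 54.40 × 0.1875 = 10.20 eV.
λ = hc/ΔE = 1240 / 10.20 = 122 nm.

122 nm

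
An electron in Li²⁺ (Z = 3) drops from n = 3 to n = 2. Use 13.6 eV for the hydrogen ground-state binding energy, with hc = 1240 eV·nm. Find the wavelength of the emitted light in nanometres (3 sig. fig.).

72.9 nm

For Z = 3 the level energies scale as Z², so the effective Rydberg energy is 13.6 × 9 = 122.4 eV.
ΔE = 122.4 × (1/2² − 1/3²) = 122.4 × 0.1389 = 17.00 eV.
λ = hc/ΔE = 1240 / 17.00 = 72.9 nm.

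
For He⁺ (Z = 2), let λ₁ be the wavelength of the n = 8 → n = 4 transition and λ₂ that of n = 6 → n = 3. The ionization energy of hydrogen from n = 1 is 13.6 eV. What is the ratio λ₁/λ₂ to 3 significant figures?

λ ∝ 1/ΔE ∝ 1/(1/n_f² − 1/n_i²), and the Z² and hc factors cancel in the ratio.
λ₁/λ₂ = (1/3² − 1/6²)/(1/4² − 1/8²) = 0.08333/0.04688 = 1.78.

1.78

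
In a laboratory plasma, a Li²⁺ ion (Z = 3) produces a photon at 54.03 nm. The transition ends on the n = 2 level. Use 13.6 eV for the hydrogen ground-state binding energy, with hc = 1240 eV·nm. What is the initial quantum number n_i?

n_i = 4

The photon energy is ΔE = hc/λ = 1240 / 54.03 = 22.95 eV.
With Z = 3, ΔE = 122.4 × (1/n_f² − 1/n_i²), so 1/n_f² − 1/n_i² = 0.1875.
With n_f = 2: 1/n_i² = 1/4 − 0.1875 = 0.06250, so n_i ≈ 4.00.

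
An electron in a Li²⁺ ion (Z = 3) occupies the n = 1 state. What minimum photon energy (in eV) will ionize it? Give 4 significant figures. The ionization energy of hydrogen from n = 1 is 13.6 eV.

122.4 eV

E_n = −13.6 Z²/n² = −122.4/n² eV for Z = 3.
E_1 = −122.4/1 = −122.4 eV, so ionization (to E = 0) requires 122.4 eV.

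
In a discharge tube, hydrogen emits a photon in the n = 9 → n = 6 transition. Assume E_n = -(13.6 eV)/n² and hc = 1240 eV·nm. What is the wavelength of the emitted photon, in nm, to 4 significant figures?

ΔE = 13.60 × (1/6² − 1/9²) = 13.60 × 0.01543 = 0.2099 eV.
λ = hc/ΔE = 1240 / 0.2099 = 5908 nm.

5908 nm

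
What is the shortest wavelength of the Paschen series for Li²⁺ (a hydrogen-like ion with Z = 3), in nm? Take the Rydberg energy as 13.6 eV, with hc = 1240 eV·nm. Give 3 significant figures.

91.2 nm

The Paschen series has lower level n_f = 3; the series limit corresponds to n_i → ∞.
ΔE_max = 13.6 × 9 / 3² = 13.60 eV.
λ_min = 1240 / 13.60 = 91.2 nm.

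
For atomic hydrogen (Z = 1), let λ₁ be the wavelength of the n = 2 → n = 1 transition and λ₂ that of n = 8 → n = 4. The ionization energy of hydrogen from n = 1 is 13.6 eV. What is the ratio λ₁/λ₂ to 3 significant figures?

0.0625

λ ∝ 1/ΔE ∝ 1/(1/n_f² − 1/n_i²), and the Z² and hc factors cancel in the ratio.
λ₁/λ₂ = (1/4² − 1/8²)/(1/1² − 1/2²) = 0.04688/0.7500 = 0.0625.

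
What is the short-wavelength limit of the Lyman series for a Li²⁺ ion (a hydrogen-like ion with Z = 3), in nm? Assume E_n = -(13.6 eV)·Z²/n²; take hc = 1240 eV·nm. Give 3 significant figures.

10.1 nm

The Lyman series has lower level n_f = 1; the series limit corresponds to n_i → ∞.
ΔE_max = 13.6 × 9 / 1² = 122.4 eV.
λ_min = 1240 / 122.4 = 10.1 nm.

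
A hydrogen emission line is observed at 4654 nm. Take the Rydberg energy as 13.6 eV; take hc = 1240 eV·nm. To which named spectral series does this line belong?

Pfund

ΔE = 1240/4654 = 0.2664 eV.
This matches 13.6 × (1/5² − 1/7²), so n_f = 5: the Pfund series.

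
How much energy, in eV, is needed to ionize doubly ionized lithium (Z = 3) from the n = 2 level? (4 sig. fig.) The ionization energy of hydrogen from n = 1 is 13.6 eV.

E_n = −13.6 Z²/n² = −122.4/n² eV for Z = 3.
E_2 = −122.4/4 = −30.60 eV, so ionization (to E = 0) requires 30.60 eV.

30.60 eV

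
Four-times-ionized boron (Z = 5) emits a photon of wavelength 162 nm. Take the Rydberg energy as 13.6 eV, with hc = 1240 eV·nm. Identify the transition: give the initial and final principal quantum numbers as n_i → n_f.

The photon energy is ΔE = hc/λ = 1240 / 162 = 7.654 eV.
With Z = 5, ΔE = 340.0 × (1/n_f² − 1/n_i²), so 1/n_f² − 1/n_i² = 0.02251.
Trying n_f = 4 gives 1/n_i² = 0.03999, i.e. n_i ≈ 5; this pair matches.

n_i = 5, n_f = 4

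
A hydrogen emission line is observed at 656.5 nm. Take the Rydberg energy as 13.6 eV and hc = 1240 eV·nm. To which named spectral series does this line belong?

Balmer

ΔE = 1240/656.5 = 1.889 eV.
This matches 13.6 × (1/2² − 1/3²), so n_f = 2: the Balmer series.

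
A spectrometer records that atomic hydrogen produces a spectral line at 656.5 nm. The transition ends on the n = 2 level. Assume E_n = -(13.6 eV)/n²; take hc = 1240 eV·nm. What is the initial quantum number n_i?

The photon energy is ΔE = hc/λ = 1240 / 656.5 = 1.889 eV.
With Z = 1, ΔE = 13.60 × (1/n_f² − 1/n_i²), so 1/n_f² − 1/n_i² = 0.1389.
With n_f = 2: 1/n_i² = 1/4 − 0.1389 = 0.1111, so n_i ≈ 3.00.

n_i = 3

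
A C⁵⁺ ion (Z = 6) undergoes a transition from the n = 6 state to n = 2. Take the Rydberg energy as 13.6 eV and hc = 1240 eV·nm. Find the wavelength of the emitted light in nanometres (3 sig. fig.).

For Z = 6 the level energies scale as Z², so the effective Rydberg energy is 13.6 × 36 = 489.6 eV.
ΔE = 489.6 × (1/2² − 1/6²) = 489.6 × 0.2222 = 108.8 eV.
λ = hc/ΔE = 1240 / 108.8 = 11.4 nm.

11.4 nm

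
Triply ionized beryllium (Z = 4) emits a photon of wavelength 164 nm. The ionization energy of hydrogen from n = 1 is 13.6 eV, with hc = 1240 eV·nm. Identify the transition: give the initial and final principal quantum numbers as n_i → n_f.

The photon energy is ΔE = hc/λ = 1240 / 164 = 7.561 eV.
With Z = 4, ΔE = 217.6 × (1/n_f² − 1/n_i²), so 1/n_f² − 1/n_i² = 0.03475.
Trying n_f = 4 gives 1/n_i² = 0.02775, i.e. n_i ≈ 6; this pair matches.

n_i = 6, n_f = 4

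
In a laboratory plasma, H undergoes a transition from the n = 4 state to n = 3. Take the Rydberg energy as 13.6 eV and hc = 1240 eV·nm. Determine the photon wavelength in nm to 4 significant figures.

1876 nm

ΔE = 13.60 × (1/3² − 1/4²) = 13.60 × 0.04861 = 0.6611 eV.
λ = hc/ΔE = 1240 / 0.6611 = 1876 nm.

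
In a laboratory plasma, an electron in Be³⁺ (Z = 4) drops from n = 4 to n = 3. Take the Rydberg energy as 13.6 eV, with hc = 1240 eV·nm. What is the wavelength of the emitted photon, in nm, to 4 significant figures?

117.2 nm

For Z = 4 the level energies scale as Z², so the effective Rydberg energy is 13.6 × 16 = 217.6 eV.
ΔE = 217.6 × (1/3² − 1/4²) = 217.6 × 0.04861 = 10.58 eV.
λ = hc/ΔE = 1240 / 10.58 = 117.2 nm.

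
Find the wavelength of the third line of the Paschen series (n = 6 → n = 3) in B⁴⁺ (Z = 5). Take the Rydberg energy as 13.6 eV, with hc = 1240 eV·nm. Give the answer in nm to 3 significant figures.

The Paschen series terminates on n_f = 3; the third line has n_i = 3+3 = 6.
ΔE = 340.0 × (1/3² − 1/6²) = 28.33 eV.
λ = 1240 / 28.33 = 43.8 nm.

43.8 nm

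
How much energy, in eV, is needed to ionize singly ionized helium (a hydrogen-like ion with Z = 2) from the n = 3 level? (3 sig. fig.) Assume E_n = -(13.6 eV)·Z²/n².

6.04 eV

E_n = −13.6 Z²/n² = −54.40/n² eV for Z = 2.
E_3 = −54.40/9 = −6.04 eV, so ionization (to E = 0) requires 6.04 eV.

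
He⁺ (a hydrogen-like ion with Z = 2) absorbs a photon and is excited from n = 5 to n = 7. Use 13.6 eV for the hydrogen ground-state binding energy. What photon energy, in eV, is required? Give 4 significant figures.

The Bohr energies scale as Z², so for Z = 2: E_n = −54.40/n² eV.
E_7 = −54.40/49 = −1.110 eV and E_5 = −54.40/25 = −2.176 eV.
The photon energy is |E_7 − E_5| = 1.066 eV.

1.066 eV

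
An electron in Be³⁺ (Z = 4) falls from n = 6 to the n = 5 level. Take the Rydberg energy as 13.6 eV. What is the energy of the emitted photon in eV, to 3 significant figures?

The Bohr energies scale as Z², so for Z = 4: E_n = −217.6/n² eV.
E_6 = −217.6/36 = −6.044 eV and E_5 = −217.6/25 = −8.704 eV.
The photon energy is |E_6 − E_5| = 2.66 eV.

2.66 eV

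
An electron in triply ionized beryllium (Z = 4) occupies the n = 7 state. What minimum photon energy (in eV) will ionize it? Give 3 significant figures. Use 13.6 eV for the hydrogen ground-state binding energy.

E_n = −13.6 Z²/n² = −217.6/n² eV for Z = 4.
E_7 = −217.6/49 = −4.44 eV, so ionization (to E = 0) requires 4.44 eV.

4.44 eV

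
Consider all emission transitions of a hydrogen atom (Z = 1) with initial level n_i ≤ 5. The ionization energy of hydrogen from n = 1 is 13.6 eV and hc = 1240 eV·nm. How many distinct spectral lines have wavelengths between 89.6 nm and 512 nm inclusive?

6

Enumerate all n_i → n_f pairs with 1 ≤ n_f < n_i ≤ 5 and compute λ = 1240 / [13.6·1·(1/n_f² − 1/n_i²)].
Lines falling in [89.6, 512] nm: 5→1 (94.98 nm), 4→1 (97.25 nm), 3→1 (102.6 nm), 2→1 (121.6 nm), 5→2 (434.2 nm), 4→2 (486.3 nm).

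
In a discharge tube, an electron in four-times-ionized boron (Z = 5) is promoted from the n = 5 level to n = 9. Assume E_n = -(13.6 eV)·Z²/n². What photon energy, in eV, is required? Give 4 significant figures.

The Bohr energies scale as Z², so for Z = 5: E_n = −340.0/n² eV.
E_9 = −340.0/81 = −4.198 eV and E_5 = −340.0/25 = −13.60 eV.
The photon energy is |E_9 − E_5| = 9.402 eV.

9.402 eV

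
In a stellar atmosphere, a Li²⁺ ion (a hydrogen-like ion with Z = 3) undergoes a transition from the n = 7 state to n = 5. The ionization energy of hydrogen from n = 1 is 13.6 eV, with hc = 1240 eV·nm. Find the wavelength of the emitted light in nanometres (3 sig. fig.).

For Z = 3 the level energies scale as Z², so the effective Rydberg energy is 13.6 × 9 = 122.4 eV.
ΔE = 122.4 × (1/5² − 1/7²) = 122.4 × 0.01959 = 2.398 eV.
λ = hc/ΔE = 1240 / 2.398 = 517 nm.

517 nm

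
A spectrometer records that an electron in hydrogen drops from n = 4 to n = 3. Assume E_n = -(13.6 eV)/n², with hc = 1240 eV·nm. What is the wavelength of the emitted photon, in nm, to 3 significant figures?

ΔE = 13.60 × (1/3² − 1/4²) = 13.60 × 0.04861 = 0.6611 eV.
λ = hc/ΔE = 1240 / 0.6611 = 1880 nm.

1880 nm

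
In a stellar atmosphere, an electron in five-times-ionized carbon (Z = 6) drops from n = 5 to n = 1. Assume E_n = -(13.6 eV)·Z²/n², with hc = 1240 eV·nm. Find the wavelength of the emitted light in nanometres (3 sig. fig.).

For Z = 6 the level energies scale as Z², so the effective Rydberg energy is 13.6 × 36 = 489.6 eV.
ΔE = 489.6 × (1/1² − 1/5²) = 489.6 × 0.9600 = 470.0 eV.
λ = hc/ΔE = 1240 / 470.0 = 2.64 nm.

2.64 nm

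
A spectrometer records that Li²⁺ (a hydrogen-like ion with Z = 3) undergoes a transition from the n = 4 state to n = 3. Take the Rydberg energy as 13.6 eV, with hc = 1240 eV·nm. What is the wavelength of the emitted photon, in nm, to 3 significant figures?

For Z = 3 the level energies scale as Z², so the effective Rydberg energy is 13.6 × 9 = 122.4 eV.
ΔE = 122.4 × (1/3² − 1/4²) = 122.4 × 0.04861 = 5.950 eV.
λ = hc/ΔE = 1240 / 5.950 = 208 nm.

208 nm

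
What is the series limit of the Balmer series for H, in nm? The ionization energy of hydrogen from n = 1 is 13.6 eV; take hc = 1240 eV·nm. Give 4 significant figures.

The Balmer series has lower level n_f = 2; the series limit corresponds to n_i → ∞.
ΔE_max = 13.6 × 1 / 2² = 3.400 eV.
λ_min = 1240 / 3.400 = 364.7 nm.

364.7 nm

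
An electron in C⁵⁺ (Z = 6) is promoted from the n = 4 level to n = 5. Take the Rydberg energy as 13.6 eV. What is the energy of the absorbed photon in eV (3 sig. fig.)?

11.0 eV

The Bohr energies scale as Z², so for Z = 6: E_n = −489.6/n² eV.
E_5 = −489.6/25 = −19.58 eV and E_4 = −489.6/16 = −30.60 eV.
The photon energy is |E_5 − E_4| = 11.0 eV.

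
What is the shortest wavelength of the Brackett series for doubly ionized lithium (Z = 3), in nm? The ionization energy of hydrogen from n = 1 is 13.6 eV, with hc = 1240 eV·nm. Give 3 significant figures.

162 nm

The Brackett series has lower level n_f = 4; the series limit corresponds to n_i → ∞.
ΔE_max = 13.6 × 9 / 4² = 7.650 eV.
λ_min = 1240 / 7.650 = 162 nm.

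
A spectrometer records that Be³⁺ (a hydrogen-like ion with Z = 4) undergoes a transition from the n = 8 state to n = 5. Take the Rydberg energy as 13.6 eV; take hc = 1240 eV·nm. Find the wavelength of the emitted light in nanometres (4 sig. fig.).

233.8 nm

For Z = 4 the level energies scale as Z², so the effective Rydberg energy is 13.6 × 16 = 217.6 eV.
ΔE = 217.6 × (1/5² − 1/8²) = 217.6 × 0.02438 = 5.304 eV.
λ = hc/ΔE = 1240 / 5.304 = 233.8 nm.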